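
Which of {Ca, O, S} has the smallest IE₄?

The fourth ionization energy removes an electron from the +3 ion. For each element: Ca³⁺ is already 1 electron into the core; O³⁺ still has 3 valence electrons; S³⁺ still has 3 valence electrons.
Usually core removal costs more than valence removal, but here the competition is close: a tightly held n=2 valence electron can cost more to remove than an n=3 core electron, so the actual values have to decide it.
Valence configurations: O³⁺ [He]2s²2p¹, S³⁺ [Ne]3s²3p¹.
Approximate IE_4 values (kJ/mol): Ca 6491, O 7469, S 4556.
Hence IE_4: S < Ca < O.

S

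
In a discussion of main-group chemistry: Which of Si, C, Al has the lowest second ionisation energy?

Si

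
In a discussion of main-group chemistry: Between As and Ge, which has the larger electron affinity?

Ge is in period 4, group 14; As is in period 4, group 15.
Adding an electron releases more energy for atoms nearer the top right (short of the noble gases).
All lie in period 4; the across-period trend (electron affinity increases left to right) applies, with the exception below.
Note the exception: Ge has a higher electron affinity than As, contrary to the simple trend — adding an electron to As's half-filled 4p³ is unfavourable, so Ge (4p²) has the more exothermic EA.
Tabulated electron affinity (kJ/mol): Ge 119, As 78.
So Ge has the larger electron affinity (Ge > As).

Ge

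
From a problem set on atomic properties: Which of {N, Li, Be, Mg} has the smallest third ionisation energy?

After 2 electrons have been removed, what remains? N²⁺ still has 3 valence electrons; Li²⁺ is already 1 electron into the core; Be²⁺ is the bare [He] core; Mg²⁺ is the bare [Ne] core.
Core electrons are held far more tightly than valence electrons, so Mg, Li and Be top the IE_3 order.
Approximate IE_3 values (kJ/mol): N 4578, Li 11815, Be 14849, Mg 7733.
Putting it together, IE_3: N < Mg < Li < Be.

N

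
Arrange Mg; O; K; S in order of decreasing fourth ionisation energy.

Mg, O, K, S

After 3 electrons have been removed, what remains? Mg³⁺ is already 1 electron into the core; O³⁺ still has 3 valence electrons; K³⁺ is already 2 electrons into the core; S³⁺ still has 3 valence electrons.
Usually core removal costs more than valence removal, but here the competition is close: a tightly held n=2 valence electron can cost more to remove than an n=3 core electron, so the actual values have to decide it.
Valence configurations: O³⁺ [He]2s²2p¹, S³⁺ [Ne]3s²3p¹.
The numbers (kJ/mol): Mg 10543, O 7469, K 5877, S 4556.
Hence IE_4: S < K < O < Mg.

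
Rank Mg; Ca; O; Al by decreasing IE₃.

Mg > O > Ca > Al

After 2 electrons have been removed, what remains? Mg²⁺ is the bare [Ne] core; Ca²⁺ is the bare [Ar] core; O²⁺ still has 4 valence electrons; Al²⁺ still has 1 valence electron.
Usually core removal costs more than valence removal, but here the competition is close: a tightly held n=2 valence electron can cost more to remove than an n=3 core electron, so the actual values have to decide it.
Valence configurations: O²⁺ [He]2s²2p², Al²⁺ [Ne]3s¹.
The numbers (kJ/mol): Mg 7733, Ca 4912, O 5300, Al 2745.
So the third ionization energies run Al < Ca < O < Mg.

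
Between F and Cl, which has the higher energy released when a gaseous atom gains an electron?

Cl

F is in period 2, group 17; Cl is in period 3, group 17.
EA tends to increase across a period and decrease down a group, though the pattern is less regular than for IE or radius.
All are in group 17; the group trend (electron affinity increases up the group) applies, with the exception below.
Note the exception: Cl has a higher electron affinity than F, contrary to the simple trend — F's small 2p subshell makes the incoming electron feel strong e⁻–e⁻ repulsion, so Cl actually releases more energy on gaining an electron.
Approximate values (kJ/mol): F 328, Cl 349.
So Cl has the higher energy released when a gaseous atom gains an electron (Cl > F).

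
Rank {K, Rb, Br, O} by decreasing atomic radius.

Rb, K, Br, O

O is in period 2, group 16; K is in period 4, group 1; Br is in period 4, group 17; Rb is in period 5, group 1.
Across a period the added protons contract the valence shell; down a group each new principal shell makes the atom larger.
These span different periods and groups, so the two trends combine.
Br > O: the two effects oppose for this pair; the down-group effect wins (114 vs 63 pm).
K > Br: both are in period 4; the period trend gives K the larger value.
Rb > K: they share group 1; the group trend gives Rb the larger value.
Tabulated atomic radius (pm): O 63, K 196, Br 114, Rb 210.
So from largest to smallest: Rb > K > Br > O.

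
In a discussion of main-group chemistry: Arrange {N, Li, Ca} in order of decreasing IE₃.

Consider each +2 ion: N²⁺ still has 3 valence electrons; Li²⁺ is already 1 electron into the core; Ca²⁺ is the bare [Ar] core.
Pulling an electron out of a noble-gas core costs far more than removing a remaining valence electron, so Ca and Li sit at the high end of IE_3.
Tabulated IE_3 (kJ/mol): N 4578, Li 11815, Ca 4912.
Putting it together, IE_3: N < Ca < Li.

Li, Ca, N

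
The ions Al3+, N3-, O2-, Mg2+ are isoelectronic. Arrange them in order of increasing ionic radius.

All of these have 10 electrons, so size is governed by nuclear charge alone: the more protons, the stronger the pull on the same electron cloud, and the smaller the ion.
Nuclear charges: Al3+ (Z=13), Mg2+ (Z=12), O2- (Z=8), N3- (Z=7).
Smallest to largest: Al3+ < Mg2+ < O2- < N3-.

Al3+ < Mg2+ < O2- < N3-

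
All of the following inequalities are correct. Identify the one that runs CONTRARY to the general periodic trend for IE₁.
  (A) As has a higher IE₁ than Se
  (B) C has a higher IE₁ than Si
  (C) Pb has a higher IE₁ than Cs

The general trend: IE₁ increases across a period and decreases down a group.
(A) As (period 4, group 15) vs Se (period 4, group 16): the stated order contradicts the simple trend.
(B) C (period 2, group 14) vs Si (period 3, group 14): the stated order agrees with the simple trend.
(C) Pb (period 6, group 14) vs Cs (period 6, group 1): the stated order agrees with the simple trend.
The exception is (A): Se (4p⁴) ionizes more easily than half-filled As (4p³).

(A)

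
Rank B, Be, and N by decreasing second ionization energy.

N > B > Be

IE_2 is the cost of taking one more electron from the +1 cation: B⁺ still has 2 valence electrons; Be⁺ still has 1 valence electron; N⁺ still has 4 valence electrons.
All are still removing valence electrons, so compare the +1 ions as you would atoms: IE_2 generally rises across a period (higher Z_eff) and falls down a group (larger shell), subject to the usual subshell exceptions.
Valence configurations: B⁺ [He]2s², Be⁺ [He]2s¹, N⁺ [He]2s²2p².
The numbers (kJ/mol): B 2427, Be 1757, N 2856.
Hence IE_2: Be < B < N.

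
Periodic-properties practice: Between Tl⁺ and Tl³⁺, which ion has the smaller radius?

Tl³⁺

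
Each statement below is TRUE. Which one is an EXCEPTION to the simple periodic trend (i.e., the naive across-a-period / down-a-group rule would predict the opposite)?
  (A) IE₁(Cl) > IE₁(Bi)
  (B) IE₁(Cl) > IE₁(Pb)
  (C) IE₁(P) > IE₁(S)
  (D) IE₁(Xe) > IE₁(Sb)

The general trend: IE₁ increases across a period and decreases down a group.
(A) Cl (period 3, group 17) vs Bi (period 6, group 15): the stated order agrees with the simple trend.
(B) Cl (period 3, group 17) vs Pb (period 6, group 14): the stated order agrees with the simple trend.
(C) P (period 3, group 15) vs S (period 3, group 16): the stated order contradicts the simple trend.
(D) Xe (period 5, group 18) vs Sb (period 5, group 15): the stated order agrees with the simple trend.
The exception is (C): S (3p⁴) ionizes more easily than half-filled P (3p³) because the paired 3p electron in S is pushed out by e⁻–e⁻ repulsion.

(C)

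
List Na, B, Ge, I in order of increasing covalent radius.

B < Ge < I < Na

B is in period 2, group 13; Na is in period 3, group 1; Ge is in period 4, group 14; I is in period 5, group 17.
Across a period the added protons contract the valence shell; down a group each new principal shell makes the atom larger.
Neither a single period nor a single group — weigh both effects.
Ge > B: the two effects oppose for this pair; the down-group effect wins (121 vs 85 pm).
I > Ge: period and group pull opposite ways; the down-group shift dominates (133 vs 121 pm).
Na > I: the two effects oppose for this pair; the across-period effect wins (155 vs 133 pm).
For reference (pm): B 85, Na 155, Ge 121, I 133.
So from smallest to largest: B < Ge < I < Na.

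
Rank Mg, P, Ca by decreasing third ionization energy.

Mg, Ca, P

Consider each +2 ion: Mg²⁺ is the bare [Ne] core; P²⁺ still has 3 valence electrons; Ca²⁺ is the bare [Ar] core.
Breaking into a closed-shell core is much more expensive than removing a leftover valence electron — Ca and Mg have the largest IE_3 here.
The numbers (kJ/mol): Mg 7733, P 2914, Ca 4912.
So the third ionization energies run P < Ca < Mg.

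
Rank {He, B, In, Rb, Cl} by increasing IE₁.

First ionization energy rises across a period (greater Z_eff holds electrons more tightly) and falls down a group (valence electrons are farther from the nucleus).
These span different periods and groups, so the two trends combine.
In > Rb: both are in period 5; the period trend gives In the larger value.
B > In: they share group 13; the group trend gives B the larger value.
Cl > B: the two effects oppose for this pair; the across-period effect wins (1251 vs 801 kJ/mol).
He > Cl: relative to Cl, both the across-period and down-group shifts push He's first ionization energy up.
Tabulated first ionization energy (kJ/mol): He 2372, B 801, Cl 1251, Rb 403, In 558.
So from lowest to highest: Rb < In < B < Cl < He.

Rb < In < B < Cl < He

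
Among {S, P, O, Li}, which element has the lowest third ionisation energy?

P

The third ionization energy removes an electron from the +2 ion. For each element: S²⁺ still has 4 valence electrons; P²⁺ still has 3 valence electrons; O²⁺ still has 4 valence electrons; Li²⁺ is already 1 electron into the core.
Pulling an electron out of a noble-gas core costs far more than removing a remaining valence electron, so Li sits at the high end of IE_3.
Valence configurations: S²⁺ [Ne]3s²3p², P²⁺ [Ne]3s²3p¹, O²⁺ [He]2s²2p².
Approximate IE_3 values (kJ/mol): S 3357, P 2914, O 5300, Li 11815.
Hence IE_3: P < S < O < Li.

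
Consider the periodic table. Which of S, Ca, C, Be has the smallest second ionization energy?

Ca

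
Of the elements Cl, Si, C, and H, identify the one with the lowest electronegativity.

Smaller atoms with higher effective nuclear charge are more electronegative.
Neither a single period nor a single group — weigh both effects.
H > Si: period and group pull opposite ways; the down-group shift dominates (2.20 vs 1.90).
C > H: period and group pull opposite ways; the across-period shift dominates (2.55 vs 2.20).
Cl > C: period and group pull opposite ways; the across-period shift dominates (3.16 vs 2.55).
For reference (Pauling): H 2.20, C 2.55, Si 1.90, Cl 3.16.
The lowest electronegativity among these belongs to Si.

Si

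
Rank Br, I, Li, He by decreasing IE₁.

He is in period 1, group 18; Li is in period 2, group 1; Br is in period 4, group 17; I is in period 5, group 17.
Across a period the outer electron is held more tightly (higher IE₁); down a group it sits in a higher shell, more shielded, and comes off more easily.
Neither a single period nor a single group — weigh both effects.
I > Li: period and group pull opposite ways; the across-period shift dominates (1008 vs 520 kJ/mol).
Br > I: Br sits above I in group 17, so the down-group effect alone puts Br higher.
He > Br: relative to Br, both the across-period and down-group shifts push He's first ionization energy up.
Tabulated first ionization energy (kJ/mol): He 2372, Li 520, Br 1140, I 1008.
So from highest to lowest: He > Br > I > Li.

He, Br, I, Li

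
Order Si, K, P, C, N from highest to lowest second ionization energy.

The second ionization energy removes an electron from the +1 ion. For each element: Si⁺ still has 3 valence electrons; K⁺ is the bare [Ar] core; P⁺ still has 4 valence electrons; C⁺ still has 3 valence electrons; N⁺ still has 4 valence electrons.
Core electrons are held far more tightly than valence electrons, so K tops the IE_2 order.
Valence configurations: Si⁺ [Ne]3s²3p¹, P⁺ [Ne]3s²3p², C⁺ [He]2s²2p¹, N⁺ [He]2s²2p².
The numbers (kJ/mol): Si 1577, K 3052, P 1907, C 2353, N 2856.
Putting it together, IE_2: Si < P < C < N < K.

K, N, C, P, Si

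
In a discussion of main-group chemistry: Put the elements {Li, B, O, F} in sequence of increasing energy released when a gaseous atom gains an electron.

B < Li < O < F

Li is in period 2, group 1; B is in period 2, group 13; O is in period 2, group 16; F is in period 2, group 17.
Electron affinity generally becomes more exothermic across a period toward the halogens and less exothermic down a group.
All lie in period 2; the across-period trend (electron affinity increases left to right) applies, with the exception below.
Note the exception: Li has a higher electron affinity than B, contrary to the simple trend — B's ns²np¹ configuration gives only a small electron affinity — the sparsely filled np subshell binds an added electron weakly.
Approximate values (kJ/mol): Li 60, B 27, O 141, F 328.
So from lowest to highest: B < Li < O < F.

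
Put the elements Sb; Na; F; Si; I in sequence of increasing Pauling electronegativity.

Na < Si < Sb < I < F

F is in period 2, group 17; Na is in period 3, group 1; Si is in period 3, group 14; Sb is in period 5, group 15; I is in period 5, group 17.
Atoms toward the upper right of the periodic table pull bonding electrons most strongly.
Neither a single period nor a single group — weigh both effects.
Si > Na: Si lies to the right of Na in period 3, so the across-period effect alone puts Si higher.
Sb > Si: the two effects oppose for this pair; the across-period effect wins (2.05 vs 1.90).
I > Sb: I lies to the right of Sb in period 5, so the across-period effect alone puts I higher.
F > I: F sits above I in group 17, so the down-group effect alone puts F higher.
For reference (Pauling): F 3.98, Na 0.93, Si 1.90, Sb 2.05, I 2.66.
So from lowest to highest: Na < Si < Sb < I < F.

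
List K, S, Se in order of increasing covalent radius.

S < Se < K

S is in period 3, group 16; K is in period 4, group 1; Se is in period 4, group 16.
Moving right in a period, electrons are added to the same shell under a stronger nuclear pull, so atoms get smaller; moving down, a new shell is opened and atoms get larger.
Here both period and group differ, so the two effects have to be weighed against each other.
Se > S: they share group 16; the group trend gives Se the larger value.
K > Se: K lies to the left of Se in period 4, so the across-period effect alone puts K larger.
Tabulated atomic radius (pm): S 103, K 196, Se 116.
So from smallest to largest: S < Se < K.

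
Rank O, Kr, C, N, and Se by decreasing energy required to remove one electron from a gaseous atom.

C is in period 2, group 14; N is in period 2, group 15; O is in period 2, group 16; Se is in period 4, group 16; Kr is in period 4, group 18.
IE₁ increases left→right with effective nuclear charge and decreases top→bottom as the valence shell moves farther out.
These span different periods and groups, so the two trends combine.
C > Se: the two effects oppose for this pair; the down-group effect wins (1086 vs 941 kJ/mol).
O > C: O lies to the right of C in period 2, so the across-period effect alone puts O higher.
Kr > O: period and group pull opposite ways; the across-period shift dominates (1351 vs 1314 kJ/mol).
N > Kr: period and group pull opposite ways; the down-group shift dominates (1402 vs 1351 kJ/mol).
Note the exception: N has a higher first ionization energy than O, contrary to the simple trend — pairing an electron in O's 2p⁴ costs repulsion energy, so O ionizes more easily than half-filled N (2p³).
Tabulated first ionization energy (kJ/mol): C 1086, N 1402, O 1314, Se 941, Kr 1351.
So from highest to lowest: N > Kr > O > C > Se.

N > Kr > O > C > Se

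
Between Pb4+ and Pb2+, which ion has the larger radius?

Pb2+

Both ions have Z = 82 protons, but Pb4+ has lost more electrons, so its remaining electrons feel a larger effective nuclear charge per electron and are pulled in more tightly.
Higher positive charge → smaller ion, so Pb2+ > Pb4+.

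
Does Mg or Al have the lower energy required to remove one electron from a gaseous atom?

Mg is in period 3, group 2; Al is in period 3, group 13.
Across a period the outer electron is held more tightly (higher IE₁); down a group it sits in a higher shell, more shielded, and comes off more easily.
All lie in period 3; the across-period trend (first ionization energy increases left to right) applies, with the exception below.
Note the exception: Mg has a higher first ionization energy than Al, contrary to the simple trend — Al's single 3p electron is easier to remove than one from Mg's filled 3s².
Approximate values (kJ/mol): Mg 738, Al 578.
So Al has the lower energy required to remove one electron from a gaseous atom (Al < Mg).

Al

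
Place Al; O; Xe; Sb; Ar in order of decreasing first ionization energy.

O is in period 2, group 16; Al is in period 3, group 13; Ar is in period 3, group 18; Sb is in period 5, group 15; Xe is in period 5, group 18.
First ionization energy rises across a period (greater Z_eff holds electrons more tightly) and falls down a group (valence electrons are farther from the nucleus).
These span different periods and groups, so the two trends combine.
Sb > Al: the two effects oppose for this pair; the across-period effect wins (831 vs 578 kJ/mol).
Xe > Sb: Xe lies to the right of Sb in period 5, so the across-period effect alone puts Xe higher.
O > Xe: the two effects oppose for this pair; the down-group effect wins (1314 vs 1170 kJ/mol).
Ar > O: the two effects oppose for this pair; the across-period effect wins (1521 vs 1314 kJ/mol).
For reference (kJ/mol): O 1314, Al 578, Ar 1521, Sb 831, Xe 1170.
So from highest to lowest: Ar > O > Xe > Sb > Al.

Ar > O > Xe > Sb > Al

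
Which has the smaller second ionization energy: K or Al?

Consider each +1 ion: K⁺ is the bare [Ar] core; Al⁺ still has 2 valence electrons.
Breaking into a closed-shell core is much more expensive than removing a leftover valence electron — K has the largest IE_2 here.
Tabulated IE_2 (kJ/mol): K 3052, Al 1817.
Overall IE_2 order: Al < K.

Al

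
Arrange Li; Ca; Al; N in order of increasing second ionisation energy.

After 1 electron has been removed, what remains? Li⁺ is the bare [He] core; Ca⁺ still has 1 valence electron; Al⁺ still has 2 valence electrons; N⁺ still has 4 valence electrons.
Breaking into a closed-shell core is much more expensive than removing a leftover valence electron — Li has the largest IE_2 here.
Valence configurations: Ca⁺ [Ar]4s¹, Al⁺ [Ne]3s², N⁺ [He]2s²2p².
Tabulated IE_2 (kJ/mol): Li 7298, Ca 1145, Al 1817, N 2856.
So the second ionization energies run Ca < Al < N < Li.

Ca, Al, N, Li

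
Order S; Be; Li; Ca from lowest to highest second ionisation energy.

Ca < Be < S < Li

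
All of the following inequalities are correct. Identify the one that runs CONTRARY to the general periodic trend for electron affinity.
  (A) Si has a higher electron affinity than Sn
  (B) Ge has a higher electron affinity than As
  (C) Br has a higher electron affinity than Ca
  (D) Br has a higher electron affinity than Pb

(B)

The general trend: electron affinity increases across a period and decreases down a group.
(A) Si (period 3, group 14) vs Sn (period 5, group 14): the stated order agrees with the simple trend.
(B) Ge (period 4, group 14) vs As (period 4, group 15): the stated order contradicts the simple trend.
(C) Br (period 4, group 17) vs Ca (period 4, group 2): the stated order agrees with the simple trend.
(D) Br (period 4, group 17) vs Pb (period 6, group 14): the stated order agrees with the simple trend.
The exception is (B): adding an electron to As's half-filled 4p³ is unfavourable, so Ge (4p²) has the more exothermic EA.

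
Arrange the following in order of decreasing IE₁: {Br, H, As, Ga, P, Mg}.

H, Br, P, As, Mg, Ga

Removing the outermost electron gets harder across a period and easier down a group.
Here both period and group differ, so the two effects have to be weighed against each other.
Mg > Ga: the two effects oppose for this pair; the down-group effect wins (738 vs 579 kJ/mol).
As > Mg: period and group pull opposite ways; the across-period shift dominates (947 vs 738 kJ/mol).
P > As: P sits above As in group 15, so the down-group effect alone puts P higher.
Br > P: period and group pull opposite ways; the across-period shift dominates (1140 vs 1012 kJ/mol).
H > Br: period and group pull opposite ways; the down-group shift dominates (1312 vs 1140 kJ/mol).
For reference (kJ/mol): H 1312, Mg 738, P 1012, Ga 579, As 947, Br 1140.
So from highest to lowest: H > Br > P > As > Mg > Ga.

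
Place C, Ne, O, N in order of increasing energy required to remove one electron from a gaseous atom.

C is in period 2, group 14; N is in period 2, group 15; O is in period 2, group 16; Ne is in period 2, group 18.
First ionization energy rises across a period (greater Z_eff holds electrons more tightly) and falls down a group (valence electrons are farther from the nucleus).
All lie in period 2; the across-period trend (first ionization energy increases left to right) applies, with the exception below.
Note the exception: N has a higher first ionization energy than O, contrary to the simple trend — pairing an electron in O's 2p⁴ costs repulsion energy, so O ionizes more easily than half-filled N (2p³).
Tabulated first ionization energy (kJ/mol): C 1086, N 1402, O 1314, Ne 2081.
So from lowest to highest: C < O < N < Ne.

C < O < N < Ne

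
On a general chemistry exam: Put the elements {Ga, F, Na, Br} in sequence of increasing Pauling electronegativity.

Na, Ga, Br, F

Smaller atoms with higher effective nuclear charge are more electronegative.
These span different periods and groups, so the two trends combine.
Ga > Na: the two effects oppose for this pair; the across-period effect wins (1.81 vs 0.93).
Br > Ga: Br lies to the right of Ga in period 4, so the across-period effect alone puts Br higher.
F > Br: F sits above Br in group 17, so the down-group effect alone puts F higher.
Approximate values (Pauling): F 3.98, Na 0.93, Ga 1.81, Br 2.96.
So from lowest to highest: Na < Ga < Br < F.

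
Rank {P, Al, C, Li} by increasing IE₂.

Al < P < C < Li

IE_2 is the cost of taking one more electron from the +1 cation: P⁺ still has 4 valence electrons; Al⁺ still has 2 valence electrons; C⁺ still has 3 valence electrons; Li⁺ is the bare [He] core.
Pulling an electron out of a noble-gas core costs far more than removing a remaining valence electron, so Li sits at the high end of IE_2.
Valence configurations: P⁺ [Ne]3s²3p², Al⁺ [Ne]3s², C⁺ [He]2s²2p¹.
The numbers (kJ/mol): P 1907, Al 1817, C 2353, Li 7298.
So the second ionization energies run Al < P < C < Li.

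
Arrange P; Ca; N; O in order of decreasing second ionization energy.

O, N, P, Ca

After 1 electron has been removed, what remains? P⁺ still has 4 valence electrons; Ca⁺ still has 1 valence electron; N⁺ still has 4 valence electrons; O⁺ still has 5 valence electrons.
All are still removing valence electrons, so compare the +1 ions as you would atoms: IE_2 generally rises across a period (higher Z_eff) and falls down a group (larger shell), subject to the usual subshell exceptions.
Valence configurations: P⁺ [Ne]3s²3p², Ca⁺ [Ar]4s¹, N⁺ [He]2s²2p², O⁺ [He]2s²2p³.
Approximate IE_2 values (kJ/mol): P 1907, Ca 1145, N 2856, O 3388.
Hence IE_2: Ca < P < N < O.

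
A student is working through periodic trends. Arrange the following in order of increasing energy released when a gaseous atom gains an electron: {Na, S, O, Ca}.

O is in period 2, group 16; Na is in period 3, group 1; S is in period 3, group 16; Ca is in period 4, group 2.
Atoms with high Z_eff and room in the valence shell (especially the halogens) have the most exothermic electron affinities.
Here both period and group differ, so the two effects have to be weighed against each other.
Na > Ca: the two effects oppose for this pair; the down-group effect wins (53 vs 2 kJ/mol).
O > Na: both effects reinforce here, so O is clearly the higher of the two.
S > O: this pair runs against the simple trend — see the exception note.
Note the exception: S has a higher electron affinity than O, contrary to the simple trend — the compact 2p subshell of O repels the added electron more than S's larger 3p does.
Tabulated electron affinity (kJ/mol): O 141, Na 53, S 200, Ca 2.
So from lowest to highest: Ca < Na < O < S.

Ca < Na < O < S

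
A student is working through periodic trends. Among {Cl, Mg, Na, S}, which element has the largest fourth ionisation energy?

After 3 electrons have been removed, what remains? Cl³⁺ still has 4 valence electrons; Mg³⁺ is already 1 electron into the core; Na³⁺ is already 2 electrons into the core; S³⁺ still has 3 valence electrons.
Pulling an electron out of a noble-gas core costs far more than removing a remaining valence electron, so Na and Mg sit at the high end of IE_4.
Valence configurations: Cl³⁺ [Ne]3s²3p², S³⁺ [Ne]3s²3p¹.
Approximate IE_4 values (kJ/mol): Cl 5159, Mg 10543, Na 9543, S 4556.
Putting it together, IE_4: S < Cl < Na < Mg.

Mg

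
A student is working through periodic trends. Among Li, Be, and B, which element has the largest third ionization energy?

Consider each +2 ion: Li²⁺ is already 1 electron into the core; Be²⁺ is the bare [He] core; B²⁺ still has 1 valence electron.
Pulling an electron out of a noble-gas core costs far more than removing a remaining valence electron, so Li and Be sit at the high end of IE_3.
The numbers (kJ/mol): Li 11815, Be 14849, B 3660.
So the third ionization energies run B < Li < Be.

Be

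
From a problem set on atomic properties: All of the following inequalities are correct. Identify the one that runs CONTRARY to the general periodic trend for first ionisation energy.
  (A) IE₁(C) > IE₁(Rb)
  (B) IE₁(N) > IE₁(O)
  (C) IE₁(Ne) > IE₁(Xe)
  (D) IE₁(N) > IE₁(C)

(B)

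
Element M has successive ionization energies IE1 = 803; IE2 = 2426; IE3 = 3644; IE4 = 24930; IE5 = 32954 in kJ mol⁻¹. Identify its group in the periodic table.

Group 13

Look for the largest jump between consecutive ionization energies: IE4/IE3 ≈ 6.8, far larger than any earlier ratio.
That jump marks the point where a core electron is being removed. So the atom has 3 valence electrons.
A main-group element with 3 valence electrons is in group 13.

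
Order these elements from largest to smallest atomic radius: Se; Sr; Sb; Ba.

Se is in period 4, group 16; Sr is in period 5, group 2; Sb is in period 5, group 15; Ba is in period 6, group 2.
Radius decreases left→right (rising Z_eff, same n) and increases top→bottom (higher n).
Neither a single period nor a single group — weigh both effects.
Sb > Se: both effects reinforce here, so Sb is clearly the larger of the two.
Sr > Sb: Sr lies to the left of Sb in period 5, so the across-period effect alone puts Sr larger.
Ba > Sr: they share group 2; the group trend gives Ba the larger value.
Approximate values (pm): Se 116, Sr 185, Sb 140, Ba 196.
So from largest to smallest: Ba > Sr > Sb > Se.

Ba, Sr, Sb, Se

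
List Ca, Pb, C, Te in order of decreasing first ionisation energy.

C is in period 2, group 14; Ca is in period 4, group 2; Te is in period 5, group 16; Pb is in period 6, group 14.
Across a period the outer electron is held more tightly (higher IE₁); down a group it sits in a higher shell, more shielded, and comes off more easily.
These span different periods and groups, so the two trends combine.
Pb > Ca: period and group pull opposite ways; the across-period shift dominates (716 vs 590 kJ/mol).
Te > Pb: both effects reinforce here, so Te is clearly the higher of the two.
C > Te: period and group pull opposite ways; the down-group shift dominates (1086 vs 869 kJ/mol).
Tabulated first ionization energy (kJ/mol): C 1086, Ca 590, Te 869, Pb 716.
So from highest to lowest: C > Te > Pb > Ca.

C > Te > Pb > Ca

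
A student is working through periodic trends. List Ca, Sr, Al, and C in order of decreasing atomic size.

Sr > Ca > Al > C

C is in period 2, group 14; Al is in period 3, group 13; Ca is in period 4, group 2; Sr is in period 5, group 2.
Atomic radius shrinks across a period as nuclear charge pulls the same shell inward, and grows down a group as new shells are added.
Here both period and group differ, so the two effects have to be weighed against each other.
Al > C: relative to C, both the across-period and down-group shifts push Al's atomic radius up.
Ca > Al: relative to Al, both the across-period and down-group shifts push Ca's atomic radius up.
Sr > Ca: they share group 2; the group trend gives Sr the larger value.
Tabulated atomic radius (pm): C 75, Al 126, Ca 171, Sr 185.
So from largest to smallest: Sr > Ca > Al > C.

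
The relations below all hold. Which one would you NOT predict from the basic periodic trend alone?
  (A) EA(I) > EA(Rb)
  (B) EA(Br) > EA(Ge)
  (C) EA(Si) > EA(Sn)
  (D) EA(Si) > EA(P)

The general trend: electron affinity increases across a period and decreases down a group.
(A) I (period 5, group 17) vs Rb (period 5, group 1): the stated order agrees with the simple trend.
(B) Br (period 4, group 17) vs Ge (period 4, group 14): the stated order agrees with the simple trend.
(C) Si (period 3, group 14) vs Sn (period 5, group 14): the stated order agrees with the simple trend.
(D) Si (period 3, group 14) vs P (period 3, group 15): the stated order contradicts the simple trend.
The exception is (D): adding an electron to P's half-filled 3p³ is unfavourable, so Si (3p²) has the more exothermic EA.

(D)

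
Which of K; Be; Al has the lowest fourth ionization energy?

K

Consider each +3 ion: K³⁺ is already 2 electrons into the core; Be³⁺ is already 1 electron into the core; Al³⁺ is the bare [Ne] core.
All of these are removing an electron from a noble-gas core or deeper; the smaller core (lower principal quantum number) is held far more tightly, and within a period the higher nuclear charge binds the same core more tightly.
Tabulated IE_4 (kJ/mol): K 5877, Be 21007, Al 11577.
Overall IE_4 order: K < Al < Be.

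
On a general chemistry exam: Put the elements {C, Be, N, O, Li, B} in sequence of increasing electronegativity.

EN rises left→right (higher Z_eff, smaller atoms) and falls top→bottom (larger, more shielded atoms).
All lie in period 2, so electronegativity increases left to right.
So from lowest to highest: Li < Be < B < C < N < O.

Li < Be < B < C < N < O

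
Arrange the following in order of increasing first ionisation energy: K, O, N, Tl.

Across a period the outer electron is held more tightly (higher IE₁); down a group it sits in a higher shell, more shielded, and comes off more easily.
Neither a single period nor a single group — weigh both effects.
Tl > K: the two effects oppose for this pair; the across-period effect wins (589 vs 419 kJ/mol).
O > Tl: relative to Tl, both the across-period and down-group shifts push O's first ionization energy up.
N > O: this pair runs against the simple trend — see the exception note.
Note the exception: N has a higher first ionization energy than O, contrary to the simple trend — pairing an electron in O's 2p⁴ costs repulsion energy, so O ionizes more easily than half-filled N (2p³).
For reference (kJ/mol): N 1402, O 1314, K 419, Tl 589.
So from lowest to highest: K < Tl < O < N.

K < Tl < O < N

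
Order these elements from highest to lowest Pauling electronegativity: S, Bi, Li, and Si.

S > Bi > Si > Li

Li is in period 2, group 1; Si is in period 3, group 14; S is in period 3, group 16; Bi is in period 6, group 15.
EN rises left→right (higher Z_eff, smaller atoms) and falls top→bottom (larger, more shielded atoms).
Here both period and group differ, so the two effects have to be weighed against each other.
Si > Li: period and group pull opposite ways; the across-period shift dominates (1.90 vs 0.98).
Bi > Si: period and group pull opposite ways; the across-period shift dominates (2.02 vs 1.90).
S > Bi: relative to Bi, both the across-period and down-group shifts push S's electronegativity up.
For reference (Pauling): Li 0.98, Si 1.90, S 2.58, Bi 2.02.
So from highest to lowest: S > Bi > Si > Li.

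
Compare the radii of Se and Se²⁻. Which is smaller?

Se

Forming Se²⁻ adds 2 electrons to Se. More electron–electron repulsion in the same shell, with unchanged nuclear charge, lets the cloud expand.
An anion is larger than its parent atom: Se²⁻ > Se.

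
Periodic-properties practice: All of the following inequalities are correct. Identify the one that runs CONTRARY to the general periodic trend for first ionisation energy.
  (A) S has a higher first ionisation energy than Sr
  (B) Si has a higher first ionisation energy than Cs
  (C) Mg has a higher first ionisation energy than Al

The general trend: first ionisation energy increases across a period and decreases down a group.
(A) S (period 3, group 16) vs Sr (period 5, group 2): the stated order agrees with the simple trend.
(B) Si (period 3, group 14) vs Cs (period 6, group 1): the stated order agrees with the simple trend.
(C) Mg (period 3, group 2) vs Al (period 3, group 13): the stated order contradicts the simple trend.
The exception is (C): Al's single 3p electron is easier to remove than one from Mg's filled 3s².

(C)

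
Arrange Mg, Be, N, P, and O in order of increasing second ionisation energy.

IE_2 is the cost of taking one more electron from the +1 cation: Mg⁺ still has 1 valence electron; Be⁺ still has 1 valence electron; N⁺ still has 4 valence electrons; P⁺ still has 4 valence electrons; O⁺ still has 5 valence electrons.
All are still removing valence electrons, so compare the +1 ions as you would atoms: IE_2 generally rises across a period (higher Z_eff) and falls down a group (larger shell), subject to the usual subshell exceptions.
Valence configurations: Mg⁺ [Ne]3s¹, Be⁺ [He]2s¹, N⁺ [He]2s²2p², P⁺ [Ne]3s²3p², O⁺ [He]2s²2p³.
The numbers (kJ/mol): Mg 1451, Be 1757, N 2856, P 1907, O 3388.
Hence IE_2: Mg < Be < P < N < O.

Mg < Be < P < N < O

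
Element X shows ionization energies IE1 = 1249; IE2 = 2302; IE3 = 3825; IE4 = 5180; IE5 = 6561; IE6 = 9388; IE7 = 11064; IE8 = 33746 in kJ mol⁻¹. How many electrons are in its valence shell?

Look for the largest jump between consecutive ionization energies: IE8/IE7 ≈ 3.1, far larger than any earlier ratio.
That jump marks the point where a core electron is being removed. So the atom has 7 valence electrons.

7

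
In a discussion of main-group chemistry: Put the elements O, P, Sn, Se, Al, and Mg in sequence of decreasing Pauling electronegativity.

O is in period 2, group 16; Mg is in period 3, group 2; Al is in period 3, group 13; P is in period 3, group 15; Se is in period 4, group 16; Sn is in period 5, group 14.
EN rises left→right (higher Z_eff, smaller atoms) and falls top→bottom (larger, more shielded atoms).
These span different periods and groups, so the two trends combine.
Al > Mg: Al lies to the right of Mg in period 3, so the across-period effect alone puts Al higher.
Sn > Al: period and group pull opposite ways; the across-period shift dominates (1.96 vs 1.61).
P > Sn: both effects reinforce here, so P is clearly the higher of the two.
Se > P: the two effects oppose for this pair; the across-period effect wins (2.55 vs 2.19).
O > Se: they share group 16; the group trend gives O the larger value.
Approximate values (Pauling): O 3.44, Mg 1.31, Al 1.61, P 2.19, Se 2.55, Sn 1.96.
So from highest to lowest: O > Se > P > Sn > Al > Mg.

O > Se > P > Sn > Al > Mg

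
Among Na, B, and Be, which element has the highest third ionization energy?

Be

Consider each +2 ion: Na²⁺ is already 1 electron into the core; B²⁺ still has 1 valence electron; Be²⁺ is the bare [He] core.
Pulling an electron out of a noble-gas core costs far more than removing a remaining valence electron, so Na and Be sit at the high end of IE_3.
Approximate IE_3 values (kJ/mol): Na 6910, B 3660, Be 14849.
Overall IE_3 order: B < Na < Be.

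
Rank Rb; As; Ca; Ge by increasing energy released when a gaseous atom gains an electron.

Ca, Rb, As, Ge

Ca is in period 4, group 2; Ge is in period 4, group 14; As is in period 4, group 15; Rb is in period 5, group 1.
Electron affinity generally becomes more exothermic across a period toward the halogens and less exothermic down a group.
These span different periods and groups, so the two trends combine.
Rb > Ca: this pair runs against the simple trend — see the exception note.
As > Rb: both effects reinforce here, so As is clearly the higher of the two.
Ge > As: this pair runs against the simple trend — see the exception note.
Note the exception: Rb has a higher electron affinity than Ca, contrary to the simple trend — adding an electron to Ca (ns²) has to open a new, higher-energy np subshell, which is unfavourable.
Note the exception: Ge has a higher electron affinity than As, contrary to the simple trend — adding an electron to As's half-filled 4p³ is unfavourable, so Ge (4p²) has the more exothermic EA.
Approximate values (kJ/mol): Ca 2, Ge 119, As 78, Rb 47.
So from lowest to highest: Ca < Rb < As < Ge.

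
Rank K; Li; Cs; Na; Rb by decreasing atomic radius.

Cs, Rb, K, Na, Li

Radius decreases left→right (rising Z_eff, same n) and increases top→bottom (higher n).
All are in group 1, so atomic radius increases down the group.
So from largest to smallest: Cs > Rb > K > Na > Li.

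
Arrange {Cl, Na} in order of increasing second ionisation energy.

After 1 electron has been removed, what remains? Cl⁺ still has 6 valence electrons; Na⁺ is the bare [Ne] core.
Breaking into a closed-shell core is much more expensive than removing a leftover valence electron — Na has the largest IE_2 here.
The numbers (kJ/mol): Cl 2298, Na 4562.
Overall IE_2 order: Cl < Na.

Cl < Na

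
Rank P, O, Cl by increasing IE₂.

P, Cl, O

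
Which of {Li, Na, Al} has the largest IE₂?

Li

Consider each +1 ion: Li⁺ is the bare [He] core; Na⁺ is the bare [Ne] core; Al⁺ still has 2 valence electrons.
Pulling an electron out of a noble-gas core costs far more than removing a remaining valence electron, so Na and Li sit at the high end of IE_2.
Approximate IE_2 values (kJ/mol): Li 7298, Na 4562, Al 1817.
Putting it together, IE_2: Al < Na < Li.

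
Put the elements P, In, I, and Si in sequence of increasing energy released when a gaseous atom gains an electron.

Atoms with high Z_eff and room in the valence shell (especially the halogens) have the most exothermic electron affinities.
These span different periods and groups, so the two trends combine.
P > In: relative to In, both the across-period and down-group shifts push P's electron affinity up.
Si > P: this pair runs against the simple trend — see the exception note.
I > Si: period and group pull opposite ways; the across-period shift dominates (295 vs 134 kJ/mol).
Note the exception: Si has a higher electron affinity than P, contrary to the simple trend — adding an electron to P's half-filled 3p³ is unfavourable, so Si (3p²) has the more exothermic EA.
For reference (kJ/mol): Si 134, P 72, In 29, I 295.
So from lowest to highest: In < P < Si < I.

In < P < Si < I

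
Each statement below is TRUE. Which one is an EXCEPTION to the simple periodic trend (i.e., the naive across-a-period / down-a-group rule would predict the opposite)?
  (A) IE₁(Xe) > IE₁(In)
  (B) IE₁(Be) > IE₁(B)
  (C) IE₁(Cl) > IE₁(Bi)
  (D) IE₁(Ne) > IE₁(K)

(B)

The general trend: first ionisation energy increases across a period and decreases down a group.
(A) Xe (period 5, group 18) vs In (period 5, group 13): the stated order agrees with the simple trend.
(B) Be (period 2, group 2) vs B (period 2, group 13): the stated order contradicts the simple trend.
(C) Cl (period 3, group 17) vs Bi (period 6, group 15): the stated order agrees with the simple trend.
(D) Ne (period 2, group 18) vs K (period 4, group 1): the stated order agrees with the simple trend.
The exception is (B): removing B's lone 2p electron is easier than breaking Be's filled 2s².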